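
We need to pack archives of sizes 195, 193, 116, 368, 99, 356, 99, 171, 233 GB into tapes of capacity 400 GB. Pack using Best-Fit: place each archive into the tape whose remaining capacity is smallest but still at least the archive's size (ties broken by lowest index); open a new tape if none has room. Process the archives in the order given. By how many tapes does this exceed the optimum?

Best-Fit: [195,193] [116,99,99] [368] [356] [171] [233] → 6 tapes.
Total size 1830 GB; any packing needs at least ⌈1830/400⌉ = 5 tapes.
An optimal packing achieves that bound: [368] [356] [233,116] [195,193] [171,99,99] → 5 tapes.
Excess: 6 − 5 = 1.

1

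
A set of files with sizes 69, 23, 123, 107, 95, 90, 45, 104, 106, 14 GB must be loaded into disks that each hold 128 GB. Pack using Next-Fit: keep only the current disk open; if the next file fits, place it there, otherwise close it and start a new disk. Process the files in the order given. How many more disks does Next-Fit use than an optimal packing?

Next-Fit: [69,23] [123] [107] [95] [90] [45] [104] [106,14] → 8 disks.
Total size 776 GB; any packing needs at least ⌈776/128⌉ = 7 disks.
An optimal packing achieves that bound: [123] [107,14] [106] [104,23] [95] [90] [69,45] → 7 disks.
Excess: 8 − 7 = 1.

1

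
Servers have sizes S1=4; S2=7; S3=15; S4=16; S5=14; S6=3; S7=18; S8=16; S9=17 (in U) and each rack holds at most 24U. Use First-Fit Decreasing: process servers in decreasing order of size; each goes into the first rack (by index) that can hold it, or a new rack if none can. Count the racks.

Sorted descending: 18, 17, 16, 16, 15, 14, 7, 4, 3.
rack 1: place 18U, 6U left
rack 2: place 17U, 7U left
rack 3: place 16U, 8U left
rack 4: place 16U, 8U left
rack 5: place 15U, 9U left
rack 6: place 14U, 10U left
rack 2: place 7U, 0U left
rack 1: place 4U, 2U left
rack 3: place 3U, 5U left

6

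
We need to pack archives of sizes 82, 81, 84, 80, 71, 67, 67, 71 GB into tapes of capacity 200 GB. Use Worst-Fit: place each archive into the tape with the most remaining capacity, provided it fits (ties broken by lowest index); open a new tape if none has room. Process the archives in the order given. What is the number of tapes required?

Put 82 GB in tape 1; 118 GB remain.
Put 81 GB in tape 1; 37 GB remain.
Put 84 GB in tape 2; 116 GB remain.
Put 80 GB in tape 2; 36 GB remain.
Put 71 GB in tape 3; 129 GB remain.
Put 67 GB in tape 3; 62 GB remain.
Put 67 GB in tape 4; 133 GB remain.
Put 71 GB in tape 4; 62 GB remain.
Final tapes: [82,81] [84,80] [71,67] [67,71].

4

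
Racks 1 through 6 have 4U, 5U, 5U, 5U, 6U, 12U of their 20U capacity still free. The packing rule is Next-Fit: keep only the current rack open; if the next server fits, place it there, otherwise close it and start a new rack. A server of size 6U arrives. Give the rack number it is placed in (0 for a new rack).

Next-Fit only looks at rack 6, which has 12U free.
6U fits there.

6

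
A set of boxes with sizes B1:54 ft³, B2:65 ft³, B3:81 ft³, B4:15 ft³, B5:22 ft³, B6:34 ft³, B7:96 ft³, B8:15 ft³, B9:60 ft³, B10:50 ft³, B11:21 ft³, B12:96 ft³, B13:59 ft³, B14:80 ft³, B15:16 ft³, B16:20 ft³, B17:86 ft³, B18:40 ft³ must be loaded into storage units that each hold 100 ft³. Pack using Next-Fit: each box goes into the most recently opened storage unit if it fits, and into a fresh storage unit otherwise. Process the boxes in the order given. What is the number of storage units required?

13 storage units

Put B1 (54 ft³) in storage unit 1; 46 ft³ remain.
Put B2 (65 ft³) in storage unit 2; 35 ft³ remain.
Put B3 (81 ft³) in storage unit 3; 19 ft³ remain.
Put B4 (15 ft³) in storage unit 3; 4 ft³ remain.
Put B5 (22 ft³) in storage unit 4; 78 ft³ remain.
Put B6 (34 ft³) in storage unit 4; 44 ft³ remain.
Put B7 (96 ft³) in storage unit 5; 4 ft³ remain.
Put B8 (15 ft³) in storage unit 6; 85 ft³ remain.
Put B9 (60 ft³) in storage unit 6; 25 ft³ remain.
Put B10 (50 ft³) in storage unit 7; 50 ft³ remain.
Put B11 (21 ft³) in storage unit 7; 29 ft³ remain.
Put B12 (96 ft³) in storage unit 8; 4 ft³ remain.
Put B13 (59 ft³) in storage unit 9; 41 ft³ remain.
Put B14 (80 ft³) in storage unit 10; 20 ft³ remain.
Put B15 (16 ft³) in storage unit 10; 4 ft³ remain.
Put B16 (20 ft³) in storage unit 11; 80 ft³ remain.
Put B17 (86 ft³) in storage unit 12; 14 ft³ remain.
Put B18 (40 ft³) in storage unit 13; 60 ft³ remain.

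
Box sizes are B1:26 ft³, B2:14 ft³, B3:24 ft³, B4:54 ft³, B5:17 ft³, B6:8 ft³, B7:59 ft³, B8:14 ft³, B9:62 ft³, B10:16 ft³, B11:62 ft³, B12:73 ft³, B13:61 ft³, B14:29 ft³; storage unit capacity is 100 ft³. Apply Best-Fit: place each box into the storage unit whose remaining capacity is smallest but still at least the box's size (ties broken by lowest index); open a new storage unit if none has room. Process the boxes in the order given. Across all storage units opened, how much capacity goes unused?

181

Put B1 (26 ft³) in storage unit 1; 74 ft³ remain.
Put B2 (14 ft³) in storage unit 1; 60 ft³ remain.
Put B3 (24 ft³) in storage unit 1; 36 ft³ remain.
Put B4 (54 ft³) in storage unit 2; 46 ft³ remain.
Put B5 (17 ft³) in storage unit 1; 19 ft³ remain.
Put B6 (8 ft³) in storage unit 1; 11 ft³ remain.
Put B7 (59 ft³) in storage unit 3; 41 ft³ remain.
Put B8 (14 ft³) in storage unit 3; 27 ft³ remain.
Put B9 (62 ft³) in storage unit 4; 38 ft³ remain.
Put B10 (16 ft³) in storage unit 3; 11 ft³ remain.
Put B11 (62 ft³) in storage unit 5; 38 ft³ remain.
Put B12 (73 ft³) in storage unit 6; 27 ft³ remain.
Put B13 (61 ft³) in storage unit 7; 39 ft³ remain.
Put B14 (29 ft³) in storage unit 4; 9 ft³ remain.
7 storage units × 100 ft³ = 700 ft³; used 519 ft³; unused 181 ft³.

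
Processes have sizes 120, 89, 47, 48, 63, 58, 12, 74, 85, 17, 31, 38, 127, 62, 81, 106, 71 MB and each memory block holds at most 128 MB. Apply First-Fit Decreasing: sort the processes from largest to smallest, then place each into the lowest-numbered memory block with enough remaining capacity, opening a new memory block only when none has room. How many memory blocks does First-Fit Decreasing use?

Sorted descending: 127, 120, 106, 89, 85, 81, 74, 71, 63, 62, 58, 48, 47, 38, 31, 17, 12.
memory block 1: place 127 MB, 1 MB left
memory block 2: place 120 MB, 8 MB left
memory block 3: place 106 MB, 22 MB left
memory block 4: place 89 MB, 39 MB left
memory block 5: place 85 MB, 43 MB left
memory block 6: place 81 MB, 47 MB left
memory block 7: place 74 MB, 54 MB left
memory block 8: place 71 MB, 57 MB left
memory block 9: place 63 MB, 65 MB left
memory block 9: place 62 MB, 3 MB left
memory block 10: place 58 MB, 70 MB left
memory block 7: place 48 MB, 6 MB left
memory block 6: place 47 MB, 0 MB left
memory block 4: place 38 MB, 1 MB left
memory block 5: place 31 MB, 12 MB left
memory block 3: place 17 MB, 5 MB left
memory block 5: place 12 MB, 0 MB left
Final memory blocks: [127] [120] [106,17] [89,38] [85,31,12] [81,47] [74,48] [71] [63,62] [58].

10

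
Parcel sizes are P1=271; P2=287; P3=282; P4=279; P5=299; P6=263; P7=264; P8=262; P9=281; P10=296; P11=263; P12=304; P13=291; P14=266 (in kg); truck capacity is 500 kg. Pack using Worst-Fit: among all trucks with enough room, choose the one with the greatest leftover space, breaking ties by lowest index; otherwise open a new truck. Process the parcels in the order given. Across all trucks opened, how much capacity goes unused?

3092

Put P1 (271 kg) in truck 1; 229 kg remain.
Put P2 (287 kg) in truck 2; 213 kg remain.
Put P3 (282 kg) in truck 3; 218 kg remain.
Put P4 (279 kg) in truck 4; 221 kg remain.
Put P5 (299 kg) in truck 5; 201 kg remain.
Put P6 (263 kg) in truck 6; 237 kg remain.
Put P7 (264 kg) in truck 7; 236 kg remain.
Put P8 (262 kg) in truck 8; 238 kg remain.
Put P9 (281 kg) in truck 9; 219 kg remain.
Put P10 (296 kg) in truck 10; 204 kg remain.
Put P11 (263 kg) in truck 11; 237 kg remain.
Put P12 (304 kg) in truck 12; 196 kg remain.
Put P13 (291 kg) in truck 13; 209 kg remain.
Put P14 (266 kg) in truck 14; 234 kg remain.
14 trucks × 500 kg = 7000 kg; used 3908 kg; unused 3092 kg.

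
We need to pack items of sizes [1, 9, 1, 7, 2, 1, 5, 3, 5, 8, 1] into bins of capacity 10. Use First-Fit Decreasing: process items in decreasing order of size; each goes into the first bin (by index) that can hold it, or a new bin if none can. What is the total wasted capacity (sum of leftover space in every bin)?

Sorted descending: 9, 8, 7, 5, 5, 3, 2, 1, 1, 1, 1.
bin 1: place 9, 1 left
bin 2: place 8, 2 left
bin 3: place 7, 3 left
bin 4: place 5, 5 left
bin 4: place 5, 0 left
bin 3: place 3, 0 left
bin 2: place 2, 0 left
bin 1: place 1, 0 left
bin 5: place 1, 9 left
bin 5: place 1, 8 left
bin 5: place 1, 7 left
5 bins × 10 = 50; used 43; unused 7.

7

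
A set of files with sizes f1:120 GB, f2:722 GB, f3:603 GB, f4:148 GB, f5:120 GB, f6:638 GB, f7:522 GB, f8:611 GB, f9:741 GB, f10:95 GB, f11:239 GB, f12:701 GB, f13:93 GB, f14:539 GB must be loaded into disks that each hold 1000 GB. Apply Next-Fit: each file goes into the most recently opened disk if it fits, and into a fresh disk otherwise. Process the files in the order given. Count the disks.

8

Put f1 (120 GB) in disk 1; 880 GB remain.
Put f2 (722 GB) in disk 1; 158 GB remain.
Put f3 (603 GB) in disk 2; 397 GB remain.
Put f4 (148 GB) in disk 2; 249 GB remain.
Put f5 (120 GB) in disk 2; 129 GB remain.
Put f6 (638 GB) in disk 3; 362 GB remain.
Put f7 (522 GB) in disk 4; 478 GB remain.
Put f8 (611 GB) in disk 5; 389 GB remain.
Put f9 (741 GB) in disk 6; 259 GB remain.
Put f10 (95 GB) in disk 6; 164 GB remain.
Put f11 (239 GB) in disk 7; 761 GB remain.
Put f12 (701 GB) in disk 7; 60 GB remain.
Put f13 (93 GB) in disk 8; 907 GB remain.
Put f14 (539 GB) in disk 8; 368 GB remain.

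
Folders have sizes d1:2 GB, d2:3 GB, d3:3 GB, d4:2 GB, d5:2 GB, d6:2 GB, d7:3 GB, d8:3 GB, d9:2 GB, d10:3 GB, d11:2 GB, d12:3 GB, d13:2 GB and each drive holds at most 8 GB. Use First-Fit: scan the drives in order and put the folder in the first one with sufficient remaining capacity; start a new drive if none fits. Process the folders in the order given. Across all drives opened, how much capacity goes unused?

Put d1 (2 GB) in drive 1; 6 GB remain.
Put d2 (3 GB) in drive 1; 3 GB remain.
Put d3 (3 GB) in drive 1; 0 GB remain.
Put d4 (2 GB) in drive 2; 6 GB remain.
Put d5 (2 GB) in drive 2; 4 GB remain.
Put d6 (2 GB) in drive 2; 2 GB remain.
Put d7 (3 GB) in drive 3; 5 GB remain.
Put d8 (3 GB) in drive 3; 2 GB remain.
Put d9 (2 GB) in drive 2; 0 GB remain.
Put d10 (3 GB) in drive 4; 5 GB remain.
Put d11 (2 GB) in drive 3; 0 GB remain.
Put d12 (3 GB) in drive 4; 2 GB remain.
Put d13 (2 GB) in drive 4; 0 GB remain.
4 drives × 8 GB = 32 GB; used 32 GB; unused 0 GB.

0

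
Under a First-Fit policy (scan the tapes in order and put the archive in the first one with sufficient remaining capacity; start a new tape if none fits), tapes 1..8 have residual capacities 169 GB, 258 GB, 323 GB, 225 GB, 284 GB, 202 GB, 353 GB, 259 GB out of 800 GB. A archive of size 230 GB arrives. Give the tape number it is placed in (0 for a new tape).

2

Tapes with room: tape 2 (258 GB), tape 3 (323 GB), tape 5 (284 GB), tape 7 (353 GB), tape 8 (259 GB).
The first with room is tape 2.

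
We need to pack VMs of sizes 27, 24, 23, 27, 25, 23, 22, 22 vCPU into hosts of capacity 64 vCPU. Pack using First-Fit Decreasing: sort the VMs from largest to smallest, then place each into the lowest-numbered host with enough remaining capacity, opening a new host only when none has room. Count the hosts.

Sorted descending: 27, 27, 25, 24, 23, 23, 22, 22.
Put 27 vCPU in host 1; 37 vCPU remain.
Put 27 vCPU in host 1; 10 vCPU remain.
Put 25 vCPU in host 2; 39 vCPU remain.
Put 24 vCPU in host 2; 15 vCPU remain.
Put 23 vCPU in host 3; 41 vCPU remain.
Put 23 vCPU in host 3; 18 vCPU remain.
Put 22 vCPU in host 4; 42 vCPU remain.
Put 22 vCPU in host 4; 20 vCPU remain.

4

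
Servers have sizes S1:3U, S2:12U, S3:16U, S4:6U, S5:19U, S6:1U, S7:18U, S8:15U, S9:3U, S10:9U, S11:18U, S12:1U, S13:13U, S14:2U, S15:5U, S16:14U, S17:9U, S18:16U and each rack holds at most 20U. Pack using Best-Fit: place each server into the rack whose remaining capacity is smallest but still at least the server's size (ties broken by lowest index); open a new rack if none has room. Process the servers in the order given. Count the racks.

11 racks

rack 1: place S1 (3U), 17U left
rack 1: place S2 (12U), 5U left
rack 2: place S3 (16U), 4U left
rack 3: place S4 (6U), 14U left
rack 4: place S5 (19U), 1U left
rack 4: place S6 (1U), 0U left
rack 5: place S7 (18U), 2U left
rack 6: place S8 (15U), 5U left
rack 2: place S9 (3U), 1U left
rack 3: place S10 (9U), 5U left
rack 7: place S11 (18U), 2U left
rack 2: place S12 (1U), 0U left
rack 8: place S13 (13U), 7U left
rack 5: place S14 (2U), 0U left
rack 1: place S15 (5U), 0U left
rack 9: place S16 (14U), 6U left
rack 10: place S17 (9U), 11U left
rack 11: place S18 (16U), 4U left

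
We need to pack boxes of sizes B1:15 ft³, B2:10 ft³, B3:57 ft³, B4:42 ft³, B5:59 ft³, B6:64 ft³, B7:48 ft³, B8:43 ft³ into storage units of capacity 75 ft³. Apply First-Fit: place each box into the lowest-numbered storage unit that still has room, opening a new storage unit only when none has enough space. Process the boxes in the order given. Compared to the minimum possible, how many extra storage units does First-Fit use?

0

First-Fit: [15,10,42] [57] [59] [64] [48] [43] → 6 storage units.
6 boxes exceed 37.5 ft³ (half the capacity), and no two of those can share a storage unit, so at least 6 storage units are needed.
So 6 is already optimal.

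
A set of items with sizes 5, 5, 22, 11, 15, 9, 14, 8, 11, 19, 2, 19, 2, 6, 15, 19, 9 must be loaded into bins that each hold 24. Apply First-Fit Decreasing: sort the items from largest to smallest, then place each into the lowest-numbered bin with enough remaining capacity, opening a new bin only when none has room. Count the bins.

Sorted descending: 22, 19, 19, 19, 15, 15, 14, 11, 11, 9, 9, 8, 6, 5, 5, 2, 2.
bin 1: place 22, 2 left
bin 2: place 19, 5 left
bin 3: place 19, 5 left
bin 4: place 19, 5 left
bin 5: place 15, 9 left
bin 6: place 15, 9 left
bin 7: place 14, 10 left
bin 8: place 11, 13 left
bin 8: place 11, 2 left
bin 5: place 9, 0 left
bin 6: place 9, 0 left
bin 7: place 8, 2 left
bin 9: place 6, 18 left
bin 2: place 5, 0 left
bin 3: place 5, 0 left
bin 1: place 2, 0 left
bin 4: place 2, 3 left
Final bins: [22,2] [19,5] [19,5] [19,2] [15,9] [15,9] [14,8] [11,11] [6].

9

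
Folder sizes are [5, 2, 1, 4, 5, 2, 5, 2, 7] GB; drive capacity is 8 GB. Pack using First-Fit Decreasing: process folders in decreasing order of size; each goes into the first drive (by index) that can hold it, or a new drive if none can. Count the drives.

Sorted descending: 7, 5, 5, 5, 4, 2, 2, 2, 1.
Put 7 GB in drive 1; 1 GB remain.
Put 5 GB in drive 2; 3 GB remain.
Put 5 GB in drive 3; 3 GB remain.
Put 5 GB in drive 4; 3 GB remain.
Put 4 GB in drive 5; 4 GB remain.
Put 2 GB in drive 2; 1 GB remain.
Put 2 GB in drive 3; 1 GB remain.
Put 2 GB in drive 4; 1 GB remain.
Put 1 GB in drive 1; 0 GB remain.
Final drives: [7,1] [5,2] [5,2] [5,2] [4].

5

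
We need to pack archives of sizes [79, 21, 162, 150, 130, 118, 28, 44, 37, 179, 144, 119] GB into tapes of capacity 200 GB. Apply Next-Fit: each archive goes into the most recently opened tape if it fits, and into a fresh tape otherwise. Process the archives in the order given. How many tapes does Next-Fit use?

9

Put 79 GB in tape 1; 121 GB remain.
Put 21 GB in tape 1; 100 GB remain.
Put 162 GB in tape 2; 38 GB remain.
Put 150 GB in tape 3; 50 GB remain.
Put 130 GB in tape 4; 70 GB remain.
Put 118 GB in tape 5; 82 GB remain.
Put 28 GB in tape 5; 54 GB remain.
Put 44 GB in tape 5; 10 GB remain.
Put 37 GB in tape 6; 163 GB remain.
Put 179 GB in tape 7; 21 GB remain.
Put 144 GB in tape 8; 56 GB remain.
Put 119 GB in tape 9; 81 GB remain.
Final tapes: [79,21] [162] [150] [130] [118,28,44] [37] [179] [144] [119].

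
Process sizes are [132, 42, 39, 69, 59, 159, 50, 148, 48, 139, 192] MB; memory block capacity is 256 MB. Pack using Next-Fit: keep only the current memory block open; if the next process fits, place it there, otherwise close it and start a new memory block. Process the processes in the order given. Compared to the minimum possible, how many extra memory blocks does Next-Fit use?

1

Next-Fit: [132,42,39] [69,59] [159,50] [148,48] [139] [192] → 6 memory blocks.
Total size 1077 MB; any packing needs at least ⌈1077/256⌉ = 5 memory blocks.
An optimal packing achieves that bound: [192,59] [159,69] [148,50,48] [139,42,39] [132] → 5 memory blocks.
Excess: 6 − 5 = 1.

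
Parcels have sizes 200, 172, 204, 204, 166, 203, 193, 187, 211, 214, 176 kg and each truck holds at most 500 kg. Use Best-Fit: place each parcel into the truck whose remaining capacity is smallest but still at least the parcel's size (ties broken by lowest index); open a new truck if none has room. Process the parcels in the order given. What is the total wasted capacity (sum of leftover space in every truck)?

200 kg → truck 1 (remaining 300 kg)
172 kg → truck 1 (remaining 128 kg)
204 kg → truck 2 (remaining 296 kg)
204 kg → truck 2 (remaining 92 kg)
166 kg → truck 3 (remaining 334 kg)
203 kg → truck 3 (remaining 131 kg)
193 kg → truck 4 (remaining 307 kg)
187 kg → truck 4 (remaining 120 kg)
211 kg → truck 5 (remaining 289 kg)
214 kg → truck 5 (remaining 75 kg)
176 kg → truck 6 (remaining 324 kg)
6 trucks × 500 kg = 3000 kg; used 2130 kg; unused 870 kg.

870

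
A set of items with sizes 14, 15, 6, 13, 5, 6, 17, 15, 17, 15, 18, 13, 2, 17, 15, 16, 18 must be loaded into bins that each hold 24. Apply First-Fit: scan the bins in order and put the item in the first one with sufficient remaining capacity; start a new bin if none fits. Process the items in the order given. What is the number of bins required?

13

14 → bin 1 (remaining 10)
15 → bin 2 (remaining 9)
6 → bin 1 (remaining 4)
13 → bin 3 (remaining 11)
5 → bin 2 (remaining 4)
6 → bin 3 (remaining 5)
17 → bin 4 (remaining 7)
15 → bin 5 (remaining 9)
17 → bin 6 (remaining 7)
15 → bin 7 (remaining 9)
18 → bin 8 (remaining 6)
13 → bin 9 (remaining 11)
2 → bin 1 (remaining 2)
17 → bin 10 (remaining 7)
15 → bin 11 (remaining 9)
16 → bin 12 (remaining 8)
18 → bin 13 (remaining 6)
Final bins: [14,6,2] [15,5] [13,6] [17] [15] [17] [15] [18] [13] [17] [15] [16] [18].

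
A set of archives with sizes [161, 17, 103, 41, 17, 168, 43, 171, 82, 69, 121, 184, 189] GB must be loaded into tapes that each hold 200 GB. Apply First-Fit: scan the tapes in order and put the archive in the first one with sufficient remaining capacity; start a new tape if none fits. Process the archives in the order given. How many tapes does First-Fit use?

tape 1: place 161 GB, 39 GB left
tape 1: place 17 GB, 22 GB left
tape 2: place 103 GB, 97 GB left
tape 2: place 41 GB, 56 GB left
tape 1: place 17 GB, 5 GB left
tape 3: place 168 GB, 32 GB left
tape 2: place 43 GB, 13 GB left
tape 4: place 171 GB, 29 GB left
tape 5: place 82 GB, 118 GB left
tape 5: place 69 GB, 49 GB left
tape 6: place 121 GB, 79 GB left
tape 7: place 184 GB, 16 GB left
tape 8: place 189 GB, 11 GB left

8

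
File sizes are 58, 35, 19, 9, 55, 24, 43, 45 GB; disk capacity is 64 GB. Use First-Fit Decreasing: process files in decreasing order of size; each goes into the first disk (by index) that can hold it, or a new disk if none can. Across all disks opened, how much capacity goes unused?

32

Sorted descending: 58, 55, 45, 43, 35, 24, 19, 9.
58 GB → disk 1 (remaining 6 GB)
55 GB → disk 2 (remaining 9 GB)
45 GB → disk 3 (remaining 19 GB)
43 GB → disk 4 (remaining 21 GB)
35 GB → disk 5 (remaining 29 GB)
24 GB → disk 5 (remaining 5 GB)
19 GB → disk 3 (remaining 0 GB)
9 GB → disk 2 (remaining 0 GB)
5 disks × 64 GB = 320 GB; used 288 GB; unused 32 GB.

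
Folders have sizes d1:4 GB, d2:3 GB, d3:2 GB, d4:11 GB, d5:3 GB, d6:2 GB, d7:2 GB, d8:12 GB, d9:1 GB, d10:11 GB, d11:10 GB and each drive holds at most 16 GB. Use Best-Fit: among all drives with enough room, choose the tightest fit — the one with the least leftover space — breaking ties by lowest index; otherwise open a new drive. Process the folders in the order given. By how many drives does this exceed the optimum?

1

Best-Fit: [4,3,2,2] [11,3,2] [12,1] [11] [10] → 5 drives.
Total size 61 GB; any packing needs at least ⌈61/16⌉ = 4 drives.
An optimal packing achieves that bound: [12,4] [11,3,2] [11,3,2] [10,2,1] → 4 drives.
Excess: 5 − 4 = 1.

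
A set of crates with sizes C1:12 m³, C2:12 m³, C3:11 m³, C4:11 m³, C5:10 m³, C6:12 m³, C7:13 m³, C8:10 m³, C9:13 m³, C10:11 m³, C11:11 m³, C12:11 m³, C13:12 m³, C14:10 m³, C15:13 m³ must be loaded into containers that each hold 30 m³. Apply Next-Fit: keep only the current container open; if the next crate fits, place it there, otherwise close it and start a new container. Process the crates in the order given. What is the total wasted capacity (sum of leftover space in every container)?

C1 (12 m³) → container 1 (remaining 18 m³)
C2 (12 m³) → container 1 (remaining 6 m³)
C3 (11 m³) → container 2 (remaining 19 m³)
C4 (11 m³) → container 2 (remaining 8 m³)
C5 (10 m³) → container 3 (remaining 20 m³)
C6 (12 m³) → container 3 (remaining 8 m³)
C7 (13 m³) → container 4 (remaining 17 m³)
C8 (10 m³) → container 4 (remaining 7 m³)
C9 (13 m³) → container 5 (remaining 17 m³)
C10 (11 m³) → container 5 (remaining 6 m³)
C11 (11 m³) → container 6 (remaining 19 m³)
C12 (11 m³) → container 6 (remaining 8 m³)
C13 (12 m³) → container 7 (remaining 18 m³)
C14 (10 m³) → container 7 (remaining 8 m³)
C15 (13 m³) → container 8 (remaining 17 m³)
8 containers × 30 m³ = 240 m³; used 172 m³; unused 68 m³.

68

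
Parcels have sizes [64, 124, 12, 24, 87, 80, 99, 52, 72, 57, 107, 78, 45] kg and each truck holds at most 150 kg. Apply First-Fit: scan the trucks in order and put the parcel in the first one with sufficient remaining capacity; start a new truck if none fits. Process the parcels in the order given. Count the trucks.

64 kg → truck 1 (remaining 86 kg)
124 kg → truck 2 (remaining 26 kg)
12 kg → truck 1 (remaining 74 kg)
24 kg → truck 1 (remaining 50 kg)
87 kg → truck 3 (remaining 63 kg)
80 kg → truck 4 (remaining 70 kg)
99 kg → truck 5 (remaining 51 kg)
52 kg → truck 3 (remaining 11 kg)
72 kg → truck 6 (remaining 78 kg)
57 kg → truck 4 (remaining 13 kg)
107 kg → truck 7 (remaining 43 kg)
78 kg → truck 6 (remaining 0 kg)
45 kg → truck 1 (remaining 5 kg)
Final trucks: [64,12,24,45] [124] [87,52] [80,57] [99] [72,78] [107].

7 trucks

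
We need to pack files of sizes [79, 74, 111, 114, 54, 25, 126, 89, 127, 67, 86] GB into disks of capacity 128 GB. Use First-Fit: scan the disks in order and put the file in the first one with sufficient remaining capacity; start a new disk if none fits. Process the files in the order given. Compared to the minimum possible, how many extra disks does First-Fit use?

0

First-Fit: [79,25] [74,54] [111] [114] [126] [89] [127] [67] [86] → 9 disks.
9 files exceed 64 GB (half the capacity), and no two of those can share a disk, so at least 9 disks are needed.
So 9 is already optimal.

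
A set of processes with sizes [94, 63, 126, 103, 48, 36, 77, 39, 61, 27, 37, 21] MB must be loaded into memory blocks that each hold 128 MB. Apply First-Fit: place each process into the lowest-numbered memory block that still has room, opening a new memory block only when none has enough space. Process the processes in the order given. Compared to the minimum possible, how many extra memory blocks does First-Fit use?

1

First-Fit: [94,27] [63,48] [126] [103,21] [36,77] [39,61] [37] → 7 memory blocks.
Total size 732 MB; any packing needs at least ⌈732/128⌉ = 6 memory blocks.
An optimal packing achieves that bound: [126] [103,21] [94,27] [77,48] [63,61] [39,37,36] → 6 memory blocks.
Excess: 7 − 6 = 1.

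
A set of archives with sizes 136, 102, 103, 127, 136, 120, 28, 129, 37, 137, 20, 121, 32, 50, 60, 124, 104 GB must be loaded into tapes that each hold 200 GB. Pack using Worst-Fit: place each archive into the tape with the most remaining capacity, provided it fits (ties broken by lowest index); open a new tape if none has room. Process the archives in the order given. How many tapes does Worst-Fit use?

tape 1: place 136 GB, 64 GB left
tape 2: place 102 GB, 98 GB left
tape 3: place 103 GB, 97 GB left
tape 4: place 127 GB, 73 GB left
tape 5: place 136 GB, 64 GB left
tape 6: place 120 GB, 80 GB left
tape 2: place 28 GB, 70 GB left
tape 7: place 129 GB, 71 GB left
tape 3: place 37 GB, 60 GB left
tape 8: place 137 GB, 63 GB left
tape 6: place 20 GB, 60 GB left
tape 9: place 121 GB, 79 GB left
tape 9: place 32 GB, 47 GB left
tape 4: place 50 GB, 23 GB left
tape 7: place 60 GB, 11 GB left
tape 10: place 124 GB, 76 GB left
tape 11: place 104 GB, 96 GB left

11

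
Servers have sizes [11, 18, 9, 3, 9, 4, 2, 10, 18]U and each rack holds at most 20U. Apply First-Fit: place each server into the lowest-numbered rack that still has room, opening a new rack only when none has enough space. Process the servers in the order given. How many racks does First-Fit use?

5

11U → rack 1 (remaining 9U)
18U → rack 2 (remaining 2U)
9U → rack 1 (remaining 0U)
3U → rack 3 (remaining 17U)
9U → rack 3 (remaining 8U)
4U → rack 3 (remaining 4U)
2U → rack 2 (remaining 0U)
10U → rack 4 (remaining 10U)
18U → rack 5 (remaining 2U)
Final racks: [11,9] [18,2] [3,9,4] [10] [18].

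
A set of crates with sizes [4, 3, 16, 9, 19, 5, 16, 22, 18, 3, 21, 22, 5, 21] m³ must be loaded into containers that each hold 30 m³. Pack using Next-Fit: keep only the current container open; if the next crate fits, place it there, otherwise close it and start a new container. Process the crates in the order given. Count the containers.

8

4 m³ → container 1 (remaining 26 m³)
3 m³ → container 1 (remaining 23 m³)
16 m³ → container 1 (remaining 7 m³)
9 m³ → container 2 (remaining 21 m³)
19 m³ → container 2 (remaining 2 m³)
5 m³ → container 3 (remaining 25 m³)
16 m³ → container 3 (remaining 9 m³)
22 m³ → container 4 (remaining 8 m³)
18 m³ → container 5 (remaining 12 m³)
3 m³ → container 5 (remaining 9 m³)
21 m³ → container 6 (remaining 9 m³)
22 m³ → container 7 (remaining 8 m³)
5 m³ → container 7 (remaining 3 m³)
21 m³ → container 8 (remaining 9 m³)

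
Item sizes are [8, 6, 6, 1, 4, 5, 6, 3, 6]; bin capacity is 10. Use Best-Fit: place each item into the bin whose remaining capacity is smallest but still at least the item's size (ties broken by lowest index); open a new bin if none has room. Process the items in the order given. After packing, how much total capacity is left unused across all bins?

15

8 → bin 1 (remaining 2)
6 → bin 2 (remaining 4)
6 → bin 3 (remaining 4)
1 → bin 1 (remaining 1)
4 → bin 2 (remaining 0)
5 → bin 4 (remaining 5)
6 → bin 5 (remaining 4)
3 → bin 3 (remaining 1)
6 → bin 6 (remaining 4)
6 bins × 10 = 60; used 45; unused 15.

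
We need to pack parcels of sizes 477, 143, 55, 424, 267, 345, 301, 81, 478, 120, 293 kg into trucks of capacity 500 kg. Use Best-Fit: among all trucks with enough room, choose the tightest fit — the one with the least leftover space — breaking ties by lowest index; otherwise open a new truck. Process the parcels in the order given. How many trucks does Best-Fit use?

truck 1: place 477 kg, 23 kg left
truck 2: place 143 kg, 357 kg left
truck 2: place 55 kg, 302 kg left
truck 3: place 424 kg, 76 kg left
truck 2: place 267 kg, 35 kg left
truck 4: place 345 kg, 155 kg left
truck 5: place 301 kg, 199 kg left
truck 4: place 81 kg, 74 kg left
truck 6: place 478 kg, 22 kg left
truck 5: place 120 kg, 79 kg left
truck 7: place 293 kg, 207 kg left
Final trucks: [477] [143,55,267] [424] [345,81] [301,120] [478] [293].

7 trucks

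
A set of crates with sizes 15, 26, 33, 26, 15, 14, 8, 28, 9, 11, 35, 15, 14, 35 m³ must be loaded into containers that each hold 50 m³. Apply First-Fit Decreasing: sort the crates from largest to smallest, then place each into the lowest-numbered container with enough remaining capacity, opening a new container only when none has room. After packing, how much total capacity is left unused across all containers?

Sorted descending: 35, 35, 33, 28, 26, 26, 15, 15, 15, 14, 14, 11, 9, 8.
container 1: place 35 m³, 15 m³ left
container 2: place 35 m³, 15 m³ left
container 3: place 33 m³, 17 m³ left
container 4: place 28 m³, 22 m³ left
container 5: place 26 m³, 24 m³ left
container 6: place 26 m³, 24 m³ left
container 1: place 15 m³, 0 m³ left
container 2: place 15 m³, 0 m³ left
container 3: place 15 m³, 2 m³ left
container 4: place 14 m³, 8 m³ left
container 5: place 14 m³, 10 m³ left
container 6: place 11 m³, 13 m³ left
container 5: place 9 m³, 1 m³ left
container 4: place 8 m³, 0 m³ left
6 containers × 50 m³ = 300 m³; used 284 m³; unused 16 m³.

16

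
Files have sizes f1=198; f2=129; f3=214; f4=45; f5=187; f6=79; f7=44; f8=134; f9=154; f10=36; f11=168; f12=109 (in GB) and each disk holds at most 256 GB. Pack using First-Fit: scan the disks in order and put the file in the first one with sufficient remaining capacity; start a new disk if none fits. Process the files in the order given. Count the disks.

7

Put f1 (198 GB) in disk 1; 58 GB remain.
Put f2 (129 GB) in disk 2; 127 GB remain.
Put f3 (214 GB) in disk 3; 42 GB remain.
Put f4 (45 GB) in disk 1; 13 GB remain.
Put f5 (187 GB) in disk 4; 69 GB remain.
Put f6 (79 GB) in disk 2; 48 GB remain.
Put f7 (44 GB) in disk 2; 4 GB remain.
Put f8 (134 GB) in disk 5; 122 GB remain.
Put f9 (154 GB) in disk 6; 102 GB remain.
Put f10 (36 GB) in disk 3; 6 GB remain.
Put f11 (168 GB) in disk 7; 88 GB remain.
Put f12 (109 GB) in disk 5; 13 GB remain.
Final disks: [198,45] [129,79,44] [214,36] [187] [134,109] [154] [168].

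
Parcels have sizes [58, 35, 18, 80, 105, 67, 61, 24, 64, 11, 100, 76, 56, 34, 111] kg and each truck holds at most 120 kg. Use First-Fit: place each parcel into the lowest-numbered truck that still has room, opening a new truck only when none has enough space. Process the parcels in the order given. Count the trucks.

58 kg → truck 1 (remaining 62 kg)
35 kg → truck 1 (remaining 27 kg)
18 kg → truck 1 (remaining 9 kg)
80 kg → truck 2 (remaining 40 kg)
105 kg → truck 3 (remaining 15 kg)
67 kg → truck 4 (remaining 53 kg)
61 kg → truck 5 (remaining 59 kg)
24 kg → truck 2 (remaining 16 kg)
64 kg → truck 6 (remaining 56 kg)
11 kg → truck 2 (remaining 5 kg)
100 kg → truck 7 (remaining 20 kg)
76 kg → truck 8 (remaining 44 kg)
56 kg → truck 5 (remaining 3 kg)
34 kg → truck 4 (remaining 19 kg)
111 kg → truck 9 (remaining 9 kg)

9 trucks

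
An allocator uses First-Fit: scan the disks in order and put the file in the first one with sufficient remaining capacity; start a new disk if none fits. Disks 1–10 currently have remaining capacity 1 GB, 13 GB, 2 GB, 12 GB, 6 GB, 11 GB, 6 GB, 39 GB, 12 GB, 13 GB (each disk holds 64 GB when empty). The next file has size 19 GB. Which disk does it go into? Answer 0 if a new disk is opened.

Disks with room: disk 8 (39 GB).
The first with room is disk 8.

8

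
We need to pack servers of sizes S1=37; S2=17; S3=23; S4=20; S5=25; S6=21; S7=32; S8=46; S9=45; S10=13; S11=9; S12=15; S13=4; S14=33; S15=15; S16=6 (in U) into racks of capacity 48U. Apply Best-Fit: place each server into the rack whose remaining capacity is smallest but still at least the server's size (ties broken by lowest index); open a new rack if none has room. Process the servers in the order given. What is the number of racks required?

Put S1 (37U) in rack 1; 11U remain.
Put S2 (17U) in rack 2; 31U remain.
Put S3 (23U) in rack 2; 8U remain.
Put S4 (20U) in rack 3; 28U remain.
Put S5 (25U) in rack 3; 3U remain.
Put S6 (21U) in rack 4; 27U remain.
Put S7 (32U) in rack 5; 16U remain.
Put S8 (46U) in rack 6; 2U remain.
Put S9 (45U) in rack 7; 3U remain.
Put S10 (13U) in rack 5; 3U remain.
Put S11 (9U) in rack 1; 2U remain.
Put S12 (15U) in rack 4; 12U remain.
Put S13 (4U) in rack 2; 4U remain.
Put S14 (33U) in rack 8; 15U remain.
Put S15 (15U) in rack 8; 0U remain.
Put S16 (6U) in rack 4; 6U remain.
Final racks: [37,9] [17,23,4] [20,25] [21,15,6] [32,13] [46] [45] [33,15].

8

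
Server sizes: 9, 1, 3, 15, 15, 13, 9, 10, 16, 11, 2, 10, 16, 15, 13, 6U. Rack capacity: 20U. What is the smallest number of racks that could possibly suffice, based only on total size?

9

Total size = 9 + 1 + 3 + 15 + 15 + 13 + 9 + 10 + 16 + 11 + 2 + 10 + 16 + 15 + 13 + 6 = 164U.
⌈164 / 20⌉ = 9.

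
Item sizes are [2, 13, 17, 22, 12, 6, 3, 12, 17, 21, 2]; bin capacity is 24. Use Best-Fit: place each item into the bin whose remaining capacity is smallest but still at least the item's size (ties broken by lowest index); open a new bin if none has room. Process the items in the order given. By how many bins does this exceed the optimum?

Best-Fit: [2,13,3] [17,6] [22,2] [12,12] [17] [21] → 6 bins.
Total size 127; any packing needs at least ⌈127/24⌉ = 6 bins.
So 6 is already optimal.

0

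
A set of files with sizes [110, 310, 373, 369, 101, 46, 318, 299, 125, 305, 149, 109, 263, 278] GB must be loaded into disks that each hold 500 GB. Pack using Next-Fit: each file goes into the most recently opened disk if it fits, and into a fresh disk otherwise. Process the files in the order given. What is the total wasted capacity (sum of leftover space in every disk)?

845

110 GB → disk 1 (remaining 390 GB)
310 GB → disk 1 (remaining 80 GB)
373 GB → disk 2 (remaining 127 GB)
369 GB → disk 3 (remaining 131 GB)
101 GB → disk 3 (remaining 30 GB)
46 GB → disk 4 (remaining 454 GB)
318 GB → disk 4 (remaining 136 GB)
299 GB → disk 5 (remaining 201 GB)
125 GB → disk 5 (remaining 76 GB)
305 GB → disk 6 (remaining 195 GB)
149 GB → disk 6 (remaining 46 GB)
109 GB → disk 7 (remaining 391 GB)
263 GB → disk 7 (remaining 128 GB)
278 GB → disk 8 (remaining 222 GB)
8 disks × 500 GB = 4000 GB; used 3155 GB; unused 845 GB.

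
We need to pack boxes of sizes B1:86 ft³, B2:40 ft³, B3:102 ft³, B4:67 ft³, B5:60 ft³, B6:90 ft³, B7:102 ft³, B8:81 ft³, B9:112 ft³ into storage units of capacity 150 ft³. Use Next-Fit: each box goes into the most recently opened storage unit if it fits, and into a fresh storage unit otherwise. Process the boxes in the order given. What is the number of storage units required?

storage unit 1: place B1 (86 ft³), 64 ft³ left
storage unit 1: place B2 (40 ft³), 24 ft³ left
storage unit 2: place B3 (102 ft³), 48 ft³ left
storage unit 3: place B4 (67 ft³), 83 ft³ left
storage unit 3: place B5 (60 ft³), 23 ft³ left
storage unit 4: place B6 (90 ft³), 60 ft³ left
storage unit 5: place B7 (102 ft³), 48 ft³ left
storage unit 6: place B8 (81 ft³), 69 ft³ left
storage unit 7: place B9 (112 ft³), 38 ft³ left

7 storage units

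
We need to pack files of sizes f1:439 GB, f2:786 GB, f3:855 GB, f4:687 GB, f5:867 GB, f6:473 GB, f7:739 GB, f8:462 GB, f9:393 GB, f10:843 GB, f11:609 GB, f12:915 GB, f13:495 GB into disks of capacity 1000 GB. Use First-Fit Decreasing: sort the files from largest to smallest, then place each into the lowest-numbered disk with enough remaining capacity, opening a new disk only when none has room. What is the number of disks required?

Sorted descending: 915, 867, 855, 843, 786, 739, 687, 609, 495, 473, 462, 439, 393.
915 GB → disk 1 (remaining 85 GB)
867 GB → disk 2 (remaining 133 GB)
855 GB → disk 3 (remaining 145 GB)
843 GB → disk 4 (remaining 157 GB)
786 GB → disk 5 (remaining 214 GB)
739 GB → disk 6 (remaining 261 GB)
687 GB → disk 7 (remaining 313 GB)
609 GB → disk 8 (remaining 391 GB)
495 GB → disk 9 (remaining 505 GB)
473 GB → disk 9 (remaining 32 GB)
462 GB → disk 10 (remaining 538 GB)
439 GB → disk 10 (remaining 99 GB)
393 GB → disk 11 (remaining 607 GB)
Final disks: [915] [867] [855] [843] [786] [739] [687] [609] [495,473] [462,439] [393].

11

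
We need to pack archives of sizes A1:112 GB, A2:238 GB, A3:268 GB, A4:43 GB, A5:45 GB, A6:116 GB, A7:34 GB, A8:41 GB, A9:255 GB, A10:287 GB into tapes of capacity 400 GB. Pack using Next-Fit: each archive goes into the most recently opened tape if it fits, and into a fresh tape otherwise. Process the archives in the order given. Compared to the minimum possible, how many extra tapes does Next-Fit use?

1

Next-Fit: [112,238] [268,43,45] [116,34,41] [255] [287] → 5 tapes.
Total size 1439 GB; any packing needs at least ⌈1439/400⌉ = 4 tapes.
An optimal packing achieves that bound: [287,112] [268,116] [255,45,43,41] [238,34] → 4 tapes.
Excess: 5 − 4 = 1.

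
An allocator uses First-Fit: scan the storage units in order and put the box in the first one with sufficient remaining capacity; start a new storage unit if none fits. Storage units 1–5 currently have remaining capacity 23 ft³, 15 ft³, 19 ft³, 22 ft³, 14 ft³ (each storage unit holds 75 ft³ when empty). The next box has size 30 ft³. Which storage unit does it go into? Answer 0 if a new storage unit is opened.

0

No storage unit has ≥ 30 ft³ free, so a new storage unit is opened.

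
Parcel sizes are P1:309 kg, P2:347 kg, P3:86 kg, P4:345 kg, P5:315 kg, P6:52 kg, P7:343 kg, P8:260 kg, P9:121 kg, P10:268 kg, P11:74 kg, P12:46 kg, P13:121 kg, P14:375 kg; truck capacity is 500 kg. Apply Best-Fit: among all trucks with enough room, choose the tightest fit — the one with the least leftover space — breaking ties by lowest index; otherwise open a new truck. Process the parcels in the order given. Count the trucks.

truck 1: place P1 (309 kg), 191 kg left
truck 2: place P2 (347 kg), 153 kg left
truck 2: place P3 (86 kg), 67 kg left
truck 3: place P4 (345 kg), 155 kg left
truck 4: place P5 (315 kg), 185 kg left
truck 2: place P6 (52 kg), 15 kg left
truck 5: place P7 (343 kg), 157 kg left
truck 6: place P8 (260 kg), 240 kg left
truck 3: place P9 (121 kg), 34 kg left
truck 7: place P10 (268 kg), 232 kg left
truck 5: place P11 (74 kg), 83 kg left
truck 5: place P12 (46 kg), 37 kg left
truck 4: place P13 (121 kg), 64 kg left
truck 8: place P14 (375 kg), 125 kg left

8 trucks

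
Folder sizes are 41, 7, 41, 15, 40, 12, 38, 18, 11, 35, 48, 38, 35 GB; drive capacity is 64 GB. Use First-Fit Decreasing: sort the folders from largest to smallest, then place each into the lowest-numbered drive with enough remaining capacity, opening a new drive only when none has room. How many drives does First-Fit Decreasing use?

Sorted descending: 48, 41, 41, 40, 38, 38, 35, 35, 18, 15, 12, 11, 7.
48 GB → drive 1 (remaining 16 GB)
41 GB → drive 2 (remaining 23 GB)
41 GB → drive 3 (remaining 23 GB)
40 GB → drive 4 (remaining 24 GB)
38 GB → drive 5 (remaining 26 GB)
38 GB → drive 6 (remaining 26 GB)
35 GB → drive 7 (remaining 29 GB)
35 GB → drive 8 (remaining 29 GB)
18 GB → drive 2 (remaining 5 GB)
15 GB → drive 1 (remaining 1 GB)
12 GB → drive 3 (remaining 11 GB)
11 GB → drive 3 (remaining 0 GB)
7 GB → drive 4 (remaining 17 GB)
Final drives: [48,15] [41,18] [41,12,11] [40,7] [38] [38] [35] [35].

8 drives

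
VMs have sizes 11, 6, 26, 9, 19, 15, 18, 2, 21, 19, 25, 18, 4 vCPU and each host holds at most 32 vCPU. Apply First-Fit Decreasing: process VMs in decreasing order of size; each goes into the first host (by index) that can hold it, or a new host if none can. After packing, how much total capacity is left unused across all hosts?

63

Sorted descending: 26, 25, 21, 19, 19, 18, 18, 15, 11, 9, 6, 4, 2.
Put 26 vCPU in host 1; 6 vCPU remain.
Put 25 vCPU in host 2; 7 vCPU remain.
Put 21 vCPU in host 3; 11 vCPU remain.
Put 19 vCPU in host 4; 13 vCPU remain.
Put 19 vCPU in host 5; 13 vCPU remain.
Put 18 vCPU in host 6; 14 vCPU remain.
Put 18 vCPU in host 7; 14 vCPU remain.
Put 15 vCPU in host 8; 17 vCPU remain.
Put 11 vCPU in host 3; 0 vCPU remain.
Put 9 vCPU in host 4; 4 vCPU remain.
Put 6 vCPU in host 1; 0 vCPU remain.
Put 4 vCPU in host 2; 3 vCPU remain.
Put 2 vCPU in host 2; 1 vCPU remain.
8 hosts × 32 vCPU = 256 vCPU; used 193 vCPU; unused 63 vCPU.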